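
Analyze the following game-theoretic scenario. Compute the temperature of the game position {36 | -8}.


The game is {36 | -8}, a switch {a | b} with numbers a > b.
Cooling {a | b} by t gives {a - t | b + t}, which stops being hot when a - t = b + t, i.e. at t = (a - b)/2. So the temperature of a switch is (a - b)/2.
Temperature = (Left option - Right option) / 2
= (36 - (-8)) / 2
= 44 / 2
= 22

22


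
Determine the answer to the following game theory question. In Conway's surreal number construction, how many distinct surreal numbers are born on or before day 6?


Day 0: {|} = 0 is born. Count = 1.
Day n: the number of surreal numbers born by day n is 2^(n+1) - 1.
By day 0: 2^1 - 1 = 1
By day 1: 2^2 - 1 = 3
By day 2: 2^3 - 1 = 7
By day 3: 2^4 - 1 = 15
By day 4: 2^5 - 1 = 31
By day 5: 2^6 - 1 = 63
By day 6: 2^7 - 1 = 127
By day 6: 127 surreal numbers.

127


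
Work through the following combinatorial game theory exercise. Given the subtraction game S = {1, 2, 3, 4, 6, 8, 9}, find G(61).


The subtraction set is S = {1, 2, 3, 4, 6, 8, 9}.
G(k) = mex{ G(k - s) : s in S, s <= k }. We compute iteratively: G(0) = 0.
G(1) = mex({0}) = 1
G(2) = mex({0, 1}) = 2
G(3) = mex({0, 1, 2}) = 3
G(4) = mex({0, 1, 2, 3}) = 4
G(5) = mex({1, 2, 3, 4}) = 0
G(6) = mex({0, 2, 3, 4}) = 1
G(7) = mex({0, 1, 3, 4}) = 2
G(8) = mex({0, 1, 2, 4}) = 3
G(9) = mex({0, 1, 2, 3}) = 4
G(10) = mex({1, 2, 3, 4}) = 0
G(11) = mex({0, 2, 3, 4}) = 1
G(12) = mex({0, 1, 3, 4}) = 2
G(13) = mex({0, 1, 2, 4}) = 3
Observe that G(5)..G(13) = 0, 1, 2, 3, 4, 0, 1, 2, 3 repeats G(0)..G(8) = 0, 1, 2, 3, 4, 0, 1, 2, 3.
For k >= max(S) = 9, G(k) is determined by the previous 9 values G(k-9)..G(k-1); a window of 9 consecutive values has recurred shifted by 5, so by induction G(k + 5) = G(k) for all k >= 0: the sequence is periodic from the start with period 5.
One period: G(0..4) = 0, 1, 2, 3, 4.
61 mod 5 = 1, so G(61) = G(1) = 1.

1


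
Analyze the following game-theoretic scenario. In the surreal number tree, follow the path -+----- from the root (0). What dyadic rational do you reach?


Sign expansion: -+-----
Rule: track bounds (lo, hi), initially (-inf, +inf). On '+', the current value becomes lo and we move to the simplest number in (value, hi): value + 1 if hi = +inf, otherwise the midpoint (value + hi)/2. On '-', the current value becomes hi and we move to value - 1 if lo = -inf, otherwise the midpoint (lo + value)/2.
Start at 0.
Step 1: sign = -, move left. Bounds: (-inf, 0). Value = -1
Step 2: sign = +, move right. Bounds: (-1, 0). Value = -1/2
Step 3: sign = -, move left. Bounds: (-1, -1/2). Value = -3/4
Step 4: sign = -, move left. Bounds: (-1, -3/4). Value = -7/8
Step 5: sign = -, move left. Bounds: (-1, -7/8). Value = -15/16
Step 6: sign = -, move left. Bounds: (-1, -15/16). Value = -31/32
Step 7: sign = -, move left. Bounds: (-1, -31/32). Value = -63/64
The surreal number with sign expansion -+----- is -63/64.

-63/64


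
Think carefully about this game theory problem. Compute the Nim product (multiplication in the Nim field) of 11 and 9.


Nim multiplication is bilinear over XOR: (u XOR v) * w = (u*w) XOR (v*w).
So we split each operand into its bit components and XOR the pairwise Nim products.
11 = 1 + 2 + 8 (as XOR of powers of 2).
9 = 1 + 8 (as XOR of powers of 2).
Using the standard Nim-product table on single bits:
  2*2 = 3,   2*4 = 8,   2*8 = 12,
  4*4 = 6,   4*8 = 11,  8*8 = 13,
and  1*x = x (identity), k*l = l*k (commutative).
Pairwise Nim products:
  1 * 1 = 1
  1 * 8 = 8
  2 * 1 = 2
  2 * 8 = 12
  8 * 1 = 8
  8 * 8 = 13
XOR them: 1 XOR 8 XOR 2 XOR 12 XOR 8 XOR 13 = 2.
Result: 11 * 9 = 2 (in Nim).

2


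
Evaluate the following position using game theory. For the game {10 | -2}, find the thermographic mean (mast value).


Game = {10 | -2}, a switch {a | b} with numbers a > b.
Its thermograph has left wall a - t and right wall b + t, which meet at t = (a - b)/2, where both equal (a + b)/2. So the mast (mean value) is at (a + b)/2.
Mean = (10 + (-2))/2 = 8/2 = 4

4


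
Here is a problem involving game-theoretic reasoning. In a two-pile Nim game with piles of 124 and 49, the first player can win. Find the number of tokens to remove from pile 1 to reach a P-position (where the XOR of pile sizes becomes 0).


Piles: 124 and 49
Current XOR: 124 XOR 49 = 77 (non-zero, so this is an N-position).
To make the XOR zero, we need to find a move that balances the piles.
For pile 1 (size 124): target = 124 XOR 77 = 49
We reduce pile 1 from 124 to 49.
Tokens removed: 124 - 49 = 75
Verification: 49 XOR 49 = 0

75


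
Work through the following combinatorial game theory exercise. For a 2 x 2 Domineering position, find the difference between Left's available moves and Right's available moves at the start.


Board is 2 x 2 (rows x cols).
Left (vertical) placements: (rows-1) * cols = 1 * 2 = 2
Right (horizontal) placements: rows * (cols-1) = 2 * 1 = 2
Advantage = Left - Right = 2 - 2 = 0

0


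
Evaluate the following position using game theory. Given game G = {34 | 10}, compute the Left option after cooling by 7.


Original game: {34 | 10} (a switch {a | b} with a > b).
Cooling by t (for t below the temperature (a - b)/2 = 12) taxes each move by t: {a | b} cooled by t is {a - t | b + t}.
Cooling amount: t = 7
Cooled Left option: 34 - 7 = 27
Cooled Right option: 10 + 7 = 17
Cooled game: {27 | 17}
Left option = 27

27


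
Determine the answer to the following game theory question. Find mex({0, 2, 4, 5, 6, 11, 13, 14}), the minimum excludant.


Set = {0, 2, 4, 5, 6, 11, 13, 14}
0 is in the set.
1 is NOT in the set. This is the mex.
mex = 1

1


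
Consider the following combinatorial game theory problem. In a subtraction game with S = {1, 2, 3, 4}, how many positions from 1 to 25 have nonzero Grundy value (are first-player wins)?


Subtraction set S = {1, 2, 3, 4}, so G(n) = n mod 5.
G(n) = 0 when n is a multiple of 5.
Multiples of 5 in [1, 25]: 5
N-positions (nonzero Grundy) = 25 - 5 = 20

20


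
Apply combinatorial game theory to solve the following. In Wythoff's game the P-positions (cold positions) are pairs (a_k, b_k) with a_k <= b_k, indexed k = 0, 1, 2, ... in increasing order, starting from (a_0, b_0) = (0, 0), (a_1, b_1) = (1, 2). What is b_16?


By Wythoff's theorem, a_k = floor(k * phi) and b_k = floor(k * phi^2) = a_k + k, where phi = (1 + sqrt(5))/2 is the golden ratio.
phi = (1 + sqrt(5))/2 = 1.618034
phi^2 = phi + 1 = 2.618034
k = 16
k * phi^2 = 16 * 2.618034 = 41.888544
b_16 = floor(k * phi^2) = 41 (check: a_16 + k = 25 + 16 = 41)

41


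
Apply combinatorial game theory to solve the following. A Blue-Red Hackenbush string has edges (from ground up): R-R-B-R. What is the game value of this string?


Edges (from ground): R-R-B-R
By Berlekamp's sign-expansion rule, a Blue-Red Hackenbush stalk has the value of the surreal number whose sign sequence is the edge sequence with B -> + and R -> -.
Sign sequence: --+-
Trace the sign expansion in the surreal number tree, starting from 0:
Edge 1: R (sign -) -> bounds (-inf, 0), value = -1
Edge 2: R (sign -) -> bounds (-inf, -1), value = -2
Edge 3: B (sign +) -> bounds (-2, -1), value = -3/2
Edge 4: R (sign -) -> bounds (-2, -3/2), value = -7/4
Game value = -7/4

-7/4


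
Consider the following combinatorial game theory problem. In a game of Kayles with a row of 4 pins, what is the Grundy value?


Kayles: a move removes 1 or 2 adjacent pins from a contiguous row.
Removing pins from a row of k leaves two independent rows (a, b) with a + b = k - 1 (one pin) or a + b = k - 2 (two pins); an end removal gives a = 0.
By Sprague-Grundy, G(k) = mex{ G(a) XOR G(b) } over all these splits. G(0) = 0.
G(1): splits (0,0):0^0=0 -> mex({0}) = 1
G(2): splits (0,1):0^1=1 (0,0):0^0=0 -> mex({0, 1}) = 2
G(3): splits (0,2):0^2=2 (1,1):1^1=0 (0,1):0^1=1 -> mex({0, 1, 2}) = 3
G(4): splits (0,3):0^3=3 (1,2):1^2=3 (0,2):0^2=2 (1,1):1^1=0 -> mex({0, 2, 3}) = 1
Therefore G(4) = 1.

1


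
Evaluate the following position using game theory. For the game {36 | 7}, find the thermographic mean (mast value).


Game = {36 | 7}, a switch {a | b} with numbers a > b.
Its thermograph has left wall a - t and right wall b + t, which meet at t = (a - b)/2, where both equal (a + b)/2. So the mast (mean value) is at (a + b)/2.
Mean = (36 + (7))/2 = 43/2 = 43/2

43/2


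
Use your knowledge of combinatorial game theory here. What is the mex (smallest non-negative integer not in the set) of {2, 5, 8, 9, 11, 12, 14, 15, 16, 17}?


Set = {2, 5, 8, 9, 11, 12, 14, 15, 16, 17}
0 is NOT in the set. This is the mex.
mex = 0

0


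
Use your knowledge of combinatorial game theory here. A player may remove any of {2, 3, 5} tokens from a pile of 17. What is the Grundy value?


The subtraction set is S = {2, 3, 5}.
G(k) = mex{ G(k - s) : s in S, s <= k }. We compute iteratively: G(0) = 0.
G(1) = mex({}) = 0
G(2) = mex({0}) = 1
G(3) = mex({0}) = 1
G(4) = mex({0, 1}) = 2
G(5) = mex({0, 1}) = 2
G(6) = mex({0, 1, 2}) = 3
G(7) = mex({1, 2}) = 0
G(8) = mex({1, 2, 3}) = 0
G(9) = mex({0, 2, 3}) = 1
G(10) = mex({0, 2}) = 1
G(11) = mex({0, 1, 3}) = 2
Observe that G(7)..G(11) = 0, 0, 1, 1, 2 repeats G(0)..G(4) = 0, 0, 1, 1, 2.
For k >= max(S) = 5, G(k) is determined by the previous 5 values G(k-5)..G(k-1); a window of 5 consecutive values has recurred shifted by 7, so by induction G(k + 7) = G(k) for all k >= 0: the sequence is periodic from the start with period 7.
One period: G(0..6) = 0, 0, 1, 1, 2, 2, 3.
17 mod 7 = 3, so G(17) = G(3) = 1.

1


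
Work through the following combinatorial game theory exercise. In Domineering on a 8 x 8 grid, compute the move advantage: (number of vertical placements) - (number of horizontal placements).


Board is 8 x 8 (rows x cols).
Left (vertical) placements: (rows-1) * cols = 7 * 8 = 56
Right (horizontal) placements: rows * (cols-1) = 8 * 7 = 56
Advantage = Left - Right = 56 - 56 = 0

0


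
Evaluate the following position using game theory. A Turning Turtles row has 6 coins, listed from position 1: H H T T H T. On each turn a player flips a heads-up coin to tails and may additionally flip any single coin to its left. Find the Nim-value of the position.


Coins: H H T T H T
Key fact: a single head at position k behaves exactly like a Nim heap of size k (turning it to T and optionally flipping a coin at j < k corresponds to moving the heap from k to j, or to 0), and heads combine as a disjunctive sum (two heads at the same place would cancel, matching j XOR j = 0). So the Nim-value is the XOR of the 1-indexed positions of the heads.
Face-up positions (1-indexed): [1, 2, 5]
XOR 0 with 1: 0 XOR 1 = 1
XOR 1 with 2: 1 XOR 2 = 3
XOR 3 with 5: 3 XOR 5 = 6
Nim-value = 6

6


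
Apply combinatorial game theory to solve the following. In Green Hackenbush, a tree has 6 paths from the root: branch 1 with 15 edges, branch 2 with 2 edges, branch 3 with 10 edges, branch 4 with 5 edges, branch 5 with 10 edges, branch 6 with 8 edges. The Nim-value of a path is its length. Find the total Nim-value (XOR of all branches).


The tree has 6 branches from the ground vertex.
In Green Hackenbush, the Nim-value of a simple path of length k is k.
Branch 1: length 15, Nim-value = 15
Branch 2: length 2, Nim-value = 2
Branch 3: length 10, Nim-value = 10
Branch 4: length 5, Nim-value = 5
Branch 5: length 10, Nim-value = 10
Branch 6: length 8, Nim-value = 8
Total Nim-value = XOR of all branch values:
0 XOR 15 = 15
15 XOR 2 = 13
13 XOR 10 = 7
7 XOR 5 = 2
2 XOR 10 = 8
8 XOR 8 = 0
Nim-value of the tree = 0

0


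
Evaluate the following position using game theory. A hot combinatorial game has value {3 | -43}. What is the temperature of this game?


The game is {3 | -43}, a switch {a | b} with numbers a > b.
Cooling {a | b} by t gives {a - t | b + t}, which stops being hot when a - t = b + t, i.e. at t = (a - b)/2. So the temperature of a switch is (a - b)/2.
Temperature = (Left option - Right option) / 2
= (3 - (-43)) / 2
= 46 / 2
= 23

23


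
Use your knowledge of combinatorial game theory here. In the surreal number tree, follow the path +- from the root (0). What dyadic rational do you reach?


Sign expansion: +-
Rule: track bounds (lo, hi), initially (-inf, +inf). On '+', the current value becomes lo and we move to the simplest number in (value, hi): value + 1 if hi = +inf, otherwise the midpoint (value + hi)/2. On '-', the current value becomes hi and we move to value - 1 if lo = -inf, otherwise the midpoint (lo + value)/2.
Start at 0.
Step 1: sign = +, move right. Bounds: (0, +inf). Value = 1
Step 2: sign = -, move left. Bounds: (0, 1). Value = 1/2
The surreal number with sign expansion +- is 1/2.

1/2


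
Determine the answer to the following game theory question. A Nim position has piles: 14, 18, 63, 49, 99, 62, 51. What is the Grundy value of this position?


We need the XOR (exclusive or) of all pile sizes.
After XOR-ing pile 1 (size 14): 0 XOR 14 = 14
After XOR-ing pile 2 (size 18): 14 XOR 18 = 28
After XOR-ing pile 3 (size 63): 28 XOR 63 = 35
After XOR-ing pile 4 (size 49): 35 XOR 49 = 18
After XOR-ing pile 5 (size 99): 18 XOR 99 = 113
After XOR-ing pile 6 (size 62): 113 XOR 62 = 79
After XOR-ing pile 7 (size 51): 79 XOR 51 = 124
The Nim-value of this position is 124.

124


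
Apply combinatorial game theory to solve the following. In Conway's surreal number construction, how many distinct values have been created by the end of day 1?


Day 0: {|} = 0 is born. Count = 1.
Day n: the number of surreal numbers born by day n is 2^(n+1) - 1.
By day 0: 2^1 - 1 = 1
By day 1: 2^2 - 1 = 3
By day 1: 3 surreal numbers.

3


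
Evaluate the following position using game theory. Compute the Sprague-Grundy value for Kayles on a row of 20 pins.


Kayles: a move removes 1 or 2 adjacent pins from a contiguous row.
Removing pins from a row of k leaves two independent rows (a, b) with a + b = k - 1 (one pin) or a + b = k - 2 (two pins); an end removal gives a = 0.
By Sprague-Grundy, G(k) = mex{ G(a) XOR G(b) } over all these splits. G(0) = 0.
G(1): splits (0,0):0^0=0 -> mex({0}) = 1
G(2): splits (0,1):0^1=1 (0,0):0^0=0 -> mex({0, 1}) = 2
G(3): splits (0,2):0^2=2 (1,1):1^1=0 (0,1):0^1=1 -> mex({0, 1, 2}) = 3
G(4): splits (0,3):0^3=3 (1,2):1^2=3 (0,2):0^2=2 (1,1):1^1=0 -> mex({0, 2, 3}) = 1
G(5): splits (0,4):0^1=1 (1,3):1^3=2 (2,2):2^2=0 (0,3):0^3=3 (1,2):1^2=3 -> mex({0, 1, 2, 3}) = 4
G(6) = mex({0, 1, 2, 4}) = 3
G(7) = mex({0, 1, 3, 4, 5}) = 2
G(8) = mex({0, 2, 3, 5, 6}) = 1
G(9) = mex({0, 1, 2, 3, 6, 7}) = 4
G(10) = mex({0, 1, 3, 4, 5, 7}) = 2
G(11) = mex({0, 1, 2, 3, 4, 5}) = 6
G(12) = mex({0, 1, 2, 3, 5, 6, 7}) = 4
G(13) = mex({0, 2, 3, 4, 6, 7}) = 1
G(14) = mex({0, 1, 4, 5, 6, 7}) = 2
G(15) = mex({0, 1, 2, 3, 4, 5, 6}) = 7
G(16) = mex({0, 2, 3, 5, 6, 7}) = 1
G(17) = mex({0, 1, 2, 3, 5, 6, 7}) = 4
G(18) = mex({0, 1, 2, 4, 5, 6}) = 3
G(19) = mex({0, 1, 3, 4, 5, 7}) = 2
G(20) = mex({0, 2, 3, 4, 5, 6, 7}) = 1
Therefore G(20) = 1.

1


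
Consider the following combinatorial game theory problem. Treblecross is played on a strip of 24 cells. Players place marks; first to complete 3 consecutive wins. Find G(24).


Treblecross: place X on empty cells; 3-in-a-row wins.
Playing within two cells of an existing X lets the opponent win at once, so sensible play treats the cells i-2..i+2 around each X as dead. The player left with no safe cell loses, so this is a normal-play take-away game on strips of safe cells.
Placing X at cell i (0-indexed) of a strip of k safe cells leaves independent strips of sizes max(0, i-2) and max(0, k-i-3). Hence G(k) = mex{ G(max(0,i-2)) XOR G(max(0,k-i-3)) : 0 <= i < k }, with G(0) = 0.
G(1): splits (0,0):0^0=0 -> mex({0}) = 1
G(2): splits (0,0):0^0=0 -> mex({0}) = 1
G(3): splits (0,0):0^0=0 -> mex({0}) = 1
G(4): splits (0,1):0^1=1 (0,0):0^0=0 -> mex({0, 1}) = 2
G(5): splits (0,2):0^1=1 (0,1):0^1=1 (0,0):0^0=0 -> mex({0, 1}) = 2
G(6) = mex({1}) = 0
G(7) = mex({0, 1, 2}) = 3
G(8) = mex({0, 1, 2}) = 3
G(9) = mex({0, 2}) = 1
G(10) = mex({0, 2, 3}) = 1
G(11) = mex({0, 3}) = 1
G(12) = mex({1, 3}) = 0
G(13) = mex({0, 1, 2, 3}) = 4
G(14) = mex({0, 1, 2}) = 3
G(15) = mex({0, 1, 2}) = 3
G(16) = mex({0, 1, 2, 4}) = 3
G(17) = mex({0, 1, 3, 4}) = 2
G(18) = mex({0, 1, 3, 4}) = 2
G(19) = mex({0, 1, 3, 5}) = 2
G(20) = mex({0, 1, 2, 3, 5}) = 4
G(21) = mex({0, 1, 2, 3, 5}) = 4
G(22) = mex({1, 2, 6}) = 0
G(23) = mex({0, 1, 2, 3, 4, 6}) = 5
G(24) = mex({0, 1, 2, 3, 4}) = 5
Therefore G(24) = 5.

5


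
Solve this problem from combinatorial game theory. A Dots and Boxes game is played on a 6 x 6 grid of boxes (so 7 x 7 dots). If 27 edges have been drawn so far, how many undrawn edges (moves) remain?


Grid: 6 x 6 boxes, i.e. 7 rows and 7 columns of dots.
Horizontal edges: (rows + 1) * cols = 7 * 6 = 42
Vertical edges: rows * (cols + 1) = 6 * 7 = 42
Total edges: 42 + 42 = 84
Edges drawn: 27
Remaining: 84 - 27 = 57

57


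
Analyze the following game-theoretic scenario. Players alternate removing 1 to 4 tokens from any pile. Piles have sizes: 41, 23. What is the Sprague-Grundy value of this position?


Subtraction set: {1, 2, 3, 4}
For this subtraction set, G(n) = n mod 5 (period = max + 1 = 5).
Pile 1 (size 41): G(41) = 41 mod 5 = 1
Pile 2 (size 23): G(23) = 23 mod 5 = 3
Total Grundy value = XOR of all: 1 XOR 3 = 2

2


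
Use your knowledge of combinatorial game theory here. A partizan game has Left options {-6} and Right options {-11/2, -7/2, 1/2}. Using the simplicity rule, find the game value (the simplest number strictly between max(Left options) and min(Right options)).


Left options: {-6}, max = -6
Right options: {-11/2, -7/2, 1/2}, min = -11/2
All options are numbers and max(Left) < min(Right), so by the simplicity theorem the value is the simplest (earliest-born) number strictly between -6 and -11/2.
No integer lies strictly between -6 and -11/2, so the value is the dyadic rational m/2^k in the interval with the smallest k (then m odd); search k = 1, 2, ...:
Denominator 2: no odd multiple of 1/2 lies strictly between -6 and -11/2.
Denominator 4: -23/4 lies strictly between -6 and -11/2 -- found.
The simplest number in the interval is -23/4.
Game value = -23/4

-23/4


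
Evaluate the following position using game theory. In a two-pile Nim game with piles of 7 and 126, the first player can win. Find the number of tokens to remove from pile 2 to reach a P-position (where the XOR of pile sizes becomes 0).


Piles: 7 and 126
Current XOR: 7 XOR 126 = 121 (non-zero, so this is an N-position).
To make the XOR zero, we need to find a move that balances the piles.
For pile 2 (size 126): target = 126 XOR 121 = 7
We reduce pile 2 from 126 to 7.
Tokens removed: 126 - 7 = 119
Verification: 7 XOR 7 = 0

119


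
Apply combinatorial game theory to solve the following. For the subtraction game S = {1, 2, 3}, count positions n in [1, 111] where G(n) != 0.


Subtraction set S = {1, 2, 3}, so G(n) = n mod 4.
G(n) = 0 when n is a multiple of 4.
Multiples of 4 in [1, 111]: 27
N-positions (nonzero Grundy) = 111 - 27 = 84

84


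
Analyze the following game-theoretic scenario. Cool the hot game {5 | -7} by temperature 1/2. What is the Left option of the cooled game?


Original game: {5 | -7} (a switch {a | b} with a > b).
Cooling by t (for t below the temperature (a - b)/2 = 6) taxes each move by t: {a | b} cooled by t is {a - t | b + t}.
Cooling amount: t = 1/2
Cooled Left option: 5 - 1/2 = 9/2
Cooled Right option: -7 + 1/2 = -13/2
Cooled game: {9/2 | -13/2}
Left option = 9/2

9/2


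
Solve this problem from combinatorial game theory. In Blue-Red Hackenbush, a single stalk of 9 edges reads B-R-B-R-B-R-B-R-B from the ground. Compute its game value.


Edges (from ground): B-R-B-R-B-R-B-R-B
By Berlekamp's sign-expansion rule, a Blue-Red Hackenbush stalk has the value of the surreal number whose sign sequence is the edge sequence with B -> + and R -> -.
Sign sequence: +-+-+-+-+
Trace the sign expansion in the surreal number tree, starting from 0:
Edge 1: B (sign +) -> bounds (0, +inf), value = 1
Edge 2: R (sign -) -> bounds (0, 1), value = 1/2
Edge 3: B (sign +) -> bounds (1/2, 1), value = 3/4
Edge 4: R (sign -) -> bounds (1/2, 3/4), value = 5/8
Edge 5: B (sign +) -> bounds (5/8, 3/4), value = 11/16
Edge 6: R (sign -) -> bounds (5/8, 11/16), value = 21/32
Edge 7: B (sign +) -> bounds (21/32, 11/16), value = 43/64
Edge 8: R (sign -) -> bounds (21/32, 43/64), value = 85/128
Edge 9: B (sign +) -> bounds (85/128, 43/64), value = 171/256
Game value = 171/256

171/256


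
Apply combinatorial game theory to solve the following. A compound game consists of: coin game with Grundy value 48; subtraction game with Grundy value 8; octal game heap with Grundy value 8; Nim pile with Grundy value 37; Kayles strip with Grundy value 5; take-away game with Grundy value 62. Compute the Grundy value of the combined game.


By the Sprague-Grundy theorem, the Grundy value of a sum of games is the XOR of individual Grundy values.
coin game: Grundy value = 48. Running XOR: 0 XOR 48 = 48
subtraction game: Grundy value = 8. Running XOR: 48 XOR 8 = 56
octal game heap: Grundy value = 8. Running XOR: 56 XOR 8 = 48
Nim pile: Grundy value = 37. Running XOR: 48 XOR 37 = 21
Kayles strip: Grundy value = 5. Running XOR: 21 XOR 5 = 16
take-away game: Grundy value = 62. Running XOR: 16 XOR 62 = 46
The combined Grundy value is 46.

46


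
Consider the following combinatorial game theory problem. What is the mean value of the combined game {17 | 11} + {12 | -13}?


G1 = {17 | 11}, G2 = {12 | -13}
Each is a switch {a | b} with numbers a > b; its mean value is (a + b)/2, and mean value is additive over game sums: m(G1 + G2) = m(G1) + m(G2).
Mean of G1 = (17 + (11))/2 = 28/2 = 14
Mean of G2 = (12 + (-13))/2 = -1/2 = -1/2
Mean of G1 + G2 = 14 + -1/2 = 27/2

27/2


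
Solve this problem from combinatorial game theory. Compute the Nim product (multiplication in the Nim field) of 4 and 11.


Nim multiplication is bilinear over XOR: (u XOR v) * w = (u*w) XOR (v*w).
So we split each operand into its bit components and XOR the pairwise Nim products.
4 = 4 (as XOR of powers of 2).
11 = 1 + 2 + 8 (as XOR of powers of 2).
Using the standard Nim-product table on single bits:
  2*2 = 3,   2*4 = 8,   2*8 = 12,
  4*4 = 6,   4*8 = 11,  8*8 = 13,
and  1*x = x (identity), k*l = l*k (commutative).
Pairwise Nim products:
  4 * 1 = 4
  4 * 2 = 8
  4 * 8 = 11
XOR them: 4 XOR 8 XOR 11 = 7.
Result: 4 * 11 = 7 (in Nim).

7


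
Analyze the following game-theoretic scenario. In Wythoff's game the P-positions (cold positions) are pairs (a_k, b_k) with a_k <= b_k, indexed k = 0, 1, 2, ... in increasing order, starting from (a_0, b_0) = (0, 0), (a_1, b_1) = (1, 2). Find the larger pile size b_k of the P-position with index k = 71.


By Wythoff's theorem, a_k = floor(k * phi) and b_k = floor(k * phi^2) = a_k + k, where phi = (1 + sqrt(5))/2 is the golden ratio.
phi = (1 + sqrt(5))/2 = 1.618034
phi^2 = phi + 1 = 2.618034
k = 71
k * phi^2 = 71 * 2.618034 = 185.880413
b_71 = floor(k * phi^2) = 185 (check: a_71 + k = 114 + 71 = 185)

185


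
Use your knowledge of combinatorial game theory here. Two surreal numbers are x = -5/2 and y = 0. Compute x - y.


x = -5/2, y = 0
Converting to common denominator: 2
x = -5/2, y = 0/2
x - y = -5/2 - 0 = -5/2

-5/2


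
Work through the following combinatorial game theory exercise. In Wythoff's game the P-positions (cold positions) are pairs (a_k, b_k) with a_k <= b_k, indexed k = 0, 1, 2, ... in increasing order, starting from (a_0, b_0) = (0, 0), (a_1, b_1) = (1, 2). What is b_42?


By Wythoff's theorem, a_k = floor(k * phi) and b_k = floor(k * phi^2) = a_k + k, where phi = (1 + sqrt(5))/2 is the golden ratio.
phi = (1 + sqrt(5))/2 = 1.618034
phi^2 = phi + 1 = 2.618034
k = 42
k * phi^2 = 42 * 2.618034 = 109.957428
b_42 = floor(k * phi^2) = 109 (check: a_42 + k = 67 + 42 = 109)

109


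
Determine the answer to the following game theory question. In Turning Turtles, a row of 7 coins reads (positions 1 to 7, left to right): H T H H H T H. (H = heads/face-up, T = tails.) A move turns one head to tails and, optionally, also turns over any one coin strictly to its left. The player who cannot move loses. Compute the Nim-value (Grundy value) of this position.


Coins: H T H H H T H
Key fact: a single head at position k behaves exactly like a Nim heap of size k (turning it to T and optionally flipping a coin at j < k corresponds to moving the heap from k to j, or to 0), and heads combine as a disjunctive sum (two heads at the same place would cancel, matching j XOR j = 0). So the Nim-value is the XOR of the 1-indexed positions of the heads.
Face-up positions (1-indexed): [1, 3, 4, 5, 7]
XOR 0 with 1: 0 XOR 1 = 1
XOR 1 with 3: 1 XOR 3 = 2
XOR 2 with 4: 2 XOR 4 = 6
XOR 6 with 5: 6 XOR 5 = 3
XOR 3 with 7: 3 XOR 7 = 4
Nim-value = 4

4


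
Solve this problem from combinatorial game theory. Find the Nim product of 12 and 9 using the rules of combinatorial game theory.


Nim multiplication is bilinear over XOR: (u XOR v) * w = (u*w) XOR (v*w).
So we split each operand into its bit components and XOR the pairwise Nim products.
12 = 4 + 8 (as XOR of powers of 2).
9 = 1 + 8 (as XOR of powers of 2).
Using the standard Nim-product table on single bits:
  2*2 = 3,   2*4 = 8,   2*8 = 12,
  4*4 = 6,   4*8 = 11,  8*8 = 13,
and  1*x = x (identity), k*l = l*k (commutative).
Pairwise Nim products:
  4 * 1 = 4
  4 * 8 = 11
  8 * 1 = 8
  8 * 8 = 13
XOR them: 4 XOR 11 XOR 8 XOR 13 = 10.
Result: 12 * 9 = 10 (in Nim).

10


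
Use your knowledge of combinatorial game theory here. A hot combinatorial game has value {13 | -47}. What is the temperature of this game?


The game is {13 | -47}, a switch {a | b} with numbers a > b.
Cooling {a | b} by t gives {a - t | b + t}, which stops being hot when a - t = b + t, i.e. at t = (a - b)/2. So the temperature of a switch is (a - b)/2.
Temperature = (Left option - Right option) / 2
= (13 - (-47)) / 2
= 60 / 2
= 30

30


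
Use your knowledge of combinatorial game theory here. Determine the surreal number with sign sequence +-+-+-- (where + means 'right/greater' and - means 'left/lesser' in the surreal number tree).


Sign expansion: +-+-+--
Rule: track bounds (lo, hi), initially (-inf, +inf). On '+', the current value becomes lo and we move to the simplest number in (value, hi): value + 1 if hi = +inf, otherwise the midpoint (value + hi)/2. On '-', the current value becomes hi and we move to value - 1 if lo = -inf, otherwise the midpoint (lo + value)/2.
Start at 0.
Step 1: sign = +, move right. Bounds: (0, +inf). Value = 1
Step 2: sign = -, move left. Bounds: (0, 1). Value = 1/2
Step 3: sign = +, move right. Bounds: (1/2, 1). Value = 3/4
Step 4: sign = -, move left. Bounds: (1/2, 3/4). Value = 5/8
Step 5: sign = +, move right. Bounds: (5/8, 3/4). Value = 11/16
Step 6: sign = -, move left. Bounds: (5/8, 11/16). Value = 21/32
Step 7: sign = -, move left. Bounds: (5/8, 21/32). Value = 41/64
The surreal number with sign expansion +-+-+-- is 41/64.

41/64


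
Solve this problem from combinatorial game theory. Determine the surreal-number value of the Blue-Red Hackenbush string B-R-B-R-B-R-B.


Edges (from ground): B-R-B-R-B-R-B
By Berlekamp's sign-expansion rule, a Blue-Red Hackenbush stalk has the value of the surreal number whose sign sequence is the edge sequence with B -> + and R -> -.
Sign sequence: +-+-+-+
Trace the sign expansion in the surreal number tree, starting from 0:
Edge 1: B (sign +) -> bounds (0, +inf), value = 1
Edge 2: R (sign -) -> bounds (0, 1), value = 1/2
Edge 3: B (sign +) -> bounds (1/2, 1), value = 3/4
Edge 4: R (sign -) -> bounds (1/2, 3/4), value = 5/8
Edge 5: B (sign +) -> bounds (5/8, 3/4), value = 11/16
Edge 6: R (sign -) -> bounds (5/8, 11/16), value = 21/32
Edge 7: B (sign +) -> bounds (21/32, 11/16), value = 43/64
Game value = 43/64

43/64


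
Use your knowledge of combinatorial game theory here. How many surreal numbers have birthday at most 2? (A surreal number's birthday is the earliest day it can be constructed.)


Day 0: {|} = 0 is born. Count = 1.
Day n: the number of surreal numbers born by day n is 2^(n+1) - 1.
By day 0: 2^1 - 1 = 1
By day 1: 2^2 - 1 = 3
By day 2: 2^3 - 1 = 7
By day 2: 7 surreal numbers.

7


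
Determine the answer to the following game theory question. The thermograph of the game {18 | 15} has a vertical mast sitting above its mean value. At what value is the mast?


Game = {18 | 15}, a switch {a | b} with numbers a > b.
Its thermograph has left wall a - t and right wall b + t, which meet at t = (a - b)/2, where both equal (a + b)/2. So the mast (mean value) is at (a + b)/2.
Mean = (18 + (15))/2 = 33/2 = 33/2

33/2


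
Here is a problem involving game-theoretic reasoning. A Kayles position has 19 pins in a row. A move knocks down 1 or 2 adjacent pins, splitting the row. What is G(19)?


Kayles: a move removes 1 or 2 adjacent pins from a contiguous row.
Removing pins from a row of k leaves two independent rows (a, b) with a + b = k - 1 (one pin) or a + b = k - 2 (two pins); an end removal gives a = 0.
By Sprague-Grundy, G(k) = mex{ G(a) XOR G(b) } over all these splits. G(0) = 0.
G(1): splits (0,0):0^0=0 -> mex({0}) = 1
G(2): splits (0,1):0^1=1 (0,0):0^0=0 -> mex({0, 1}) = 2
G(3): splits (0,2):0^2=2 (1,1):1^1=0 (0,1):0^1=1 -> mex({0, 1, 2}) = 3
G(4): splits (0,3):0^3=3 (1,2):1^2=3 (0,2):0^2=2 (1,1):1^1=0 -> mex({0, 2, 3}) = 1
G(5): splits (0,4):0^1=1 (1,3):1^3=2 (2,2):2^2=0 (0,3):0^3=3 (1,2):1^2=3 -> mex({0, 1, 2, 3}) = 4
G(6) = mex({0, 1, 2, 4}) = 3
G(7) = mex({0, 1, 3, 4, 5}) = 2
G(8) = mex({0, 2, 3, 5, 6}) = 1
G(9) = mex({0, 1, 2, 3, 6, 7}) = 4
G(10) = mex({0, 1, 3, 4, 5, 7}) = 2
G(11) = mex({0, 1, 2, 3, 4, 5}) = 6
G(12) = mex({0, 1, 2, 3, 5, 6, 7}) = 4
G(13) = mex({0, 2, 3, 4, 6, 7}) = 1
G(14) = mex({0, 1, 4, 5, 6, 7}) = 2
G(15) = mex({0, 1, 2, 3, 4, 5, 6}) = 7
G(16) = mex({0, 2, 3, 5, 6, 7}) = 1
G(17) = mex({0, 1, 2, 3, 5, 6, 7}) = 4
G(18) = mex({0, 1, 2, 4, 5, 6}) = 3
G(19) = mex({0, 1, 3, 4, 5, 7}) = 2
Therefore G(19) = 2.

2


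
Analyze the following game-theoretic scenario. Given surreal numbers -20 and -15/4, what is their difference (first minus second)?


x = -20, y = -15/4
Converting to common denominator: 4
x = -80/4, y = -15/4
x - y = -20 - -15/4 = -65/4

-65/4


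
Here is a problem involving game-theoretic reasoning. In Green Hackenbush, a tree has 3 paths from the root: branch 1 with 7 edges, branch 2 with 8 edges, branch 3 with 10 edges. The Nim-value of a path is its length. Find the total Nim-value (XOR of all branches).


The tree has 3 branches from the ground vertex.
In Green Hackenbush, the Nim-value of a simple path of length k is k.
Branch 1: length 7, Nim-value = 7
Branch 2: length 8, Nim-value = 8
Branch 3: length 10, Nim-value = 10
Total Nim-value = XOR of all branch values:
0 XOR 7 = 7
7 XOR 8 = 15
15 XOR 10 = 5
Nim-value of the tree = 5

5


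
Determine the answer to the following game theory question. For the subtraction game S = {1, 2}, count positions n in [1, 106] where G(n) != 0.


Subtraction set S = {1, 2}, so G(n) = n mod 3.
G(n) = 0 when n is a multiple of 3.
Multiples of 3 in [1, 106]: 35
N-positions (nonzero Grundy) = 106 - 35 = 71

71


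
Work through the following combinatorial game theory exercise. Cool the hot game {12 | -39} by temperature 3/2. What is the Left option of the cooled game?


Original game: {12 | -39} (a switch {a | b} with a > b).
Cooling by t (for t below the temperature (a - b)/2 = 51/2) taxes each move by t: {a | b} cooled by t is {a - t | b + t}.
Cooling amount: t = 3/2
Cooled Left option: 12 - 3/2 = 21/2
Cooled Right option: -39 + 3/2 = -75/2
Cooled game: {21/2 | -75/2}
Left option = 21/2

21/2


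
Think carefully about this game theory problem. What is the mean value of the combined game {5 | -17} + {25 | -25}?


G1 = {5 | -17}, G2 = {25 | -25}
Each is a switch {a | b} with numbers a > b; its mean value is (a + b)/2, and mean value is additive over game sums: m(G1 + G2) = m(G1) + m(G2).
Mean of G1 = (5 + (-17))/2 = -12/2 = -6
Mean of G2 = (25 + (-25))/2 = 0/2 = 0
Mean of G1 + G2 = -6 + 0 = -6

-6


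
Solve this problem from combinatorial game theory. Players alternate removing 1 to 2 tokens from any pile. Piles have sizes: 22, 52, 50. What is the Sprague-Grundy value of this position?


Subtraction set: {1, 2}
For this subtraction set, G(n) = n mod 3 (period = max + 1 = 3).
Pile 1 (size 22): G(22) = 22 mod 3 = 1
Pile 2 (size 52): G(52) = 52 mod 3 = 1
Pile 3 (size 50): G(50) = 50 mod 3 = 2
Total Grundy value = XOR of all: 1 XOR 1 XOR 2 = 2

2


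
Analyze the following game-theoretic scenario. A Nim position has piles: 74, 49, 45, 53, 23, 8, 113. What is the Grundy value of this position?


We need the XOR (exclusive or) of all pile sizes.
After XOR-ing pile 1 (size 74): 0 XOR 74 = 74
After XOR-ing pile 2 (size 49): 74 XOR 49 = 123
After XOR-ing pile 3 (size 45): 123 XOR 45 = 86
After XOR-ing pile 4 (size 53): 86 XOR 53 = 99
After XOR-ing pile 5 (size 23): 99 XOR 23 = 116
After XOR-ing pile 6 (size 8): 116 XOR 8 = 124
After XOR-ing pile 7 (size 113): 124 XOR 113 = 13
The Nim-value of this position is 13.

13


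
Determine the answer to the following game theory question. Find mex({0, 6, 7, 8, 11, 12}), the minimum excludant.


Set = {0, 6, 7, 8, 11, 12}
0 is in the set.
1 is NOT in the set. This is the mex.
mex = 1

1


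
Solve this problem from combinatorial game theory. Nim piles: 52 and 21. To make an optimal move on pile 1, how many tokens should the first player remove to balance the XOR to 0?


Piles: 52 and 21
Current XOR: 52 XOR 21 = 33 (non-zero, so this is an N-position).
To make the XOR zero, we need to find a move that balances the piles.
For pile 1 (size 52): target = 52 XOR 33 = 21
We reduce pile 1 from 52 to 21.
Tokens removed: 52 - 21 = 31
Verification: 21 XOR 21 = 0

31


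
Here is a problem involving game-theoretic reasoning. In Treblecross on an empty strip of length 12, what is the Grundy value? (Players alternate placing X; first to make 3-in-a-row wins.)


Treblecross: place X on empty cells; 3-in-a-row wins.
Playing within two cells of an existing X lets the opponent win at once, so sensible play treats the cells i-2..i+2 around each X as dead. The player left with no safe cell loses, so this is a normal-play take-away game on strips of safe cells.
Placing X at cell i (0-indexed) of a strip of k safe cells leaves independent strips of sizes max(0, i-2) and max(0, k-i-3). Hence G(k) = mex{ G(max(0,i-2)) XOR G(max(0,k-i-3)) : 0 <= i < k }, with G(0) = 0.
G(1): splits (0,0):0^0=0 -> mex({0}) = 1
G(2): splits (0,0):0^0=0 -> mex({0}) = 1
G(3): splits (0,0):0^0=0 -> mex({0}) = 1
G(4): splits (0,1):0^1=1 (0,0):0^0=0 -> mex({0, 1}) = 2
G(5): splits (0,2):0^1=1 (0,1):0^1=1 (0,0):0^0=0 -> mex({0, 1}) = 2
G(6) = mex({1}) = 0
G(7) = mex({0, 1, 2}) = 3
G(8) = mex({0, 1, 2}) = 3
G(9) = mex({0, 2}) = 1
G(10) = mex({0, 2, 3}) = 1
G(11) = mex({0, 3}) = 1
G(12) = mex({1, 3}) = 0
Therefore G(12) = 0.

0


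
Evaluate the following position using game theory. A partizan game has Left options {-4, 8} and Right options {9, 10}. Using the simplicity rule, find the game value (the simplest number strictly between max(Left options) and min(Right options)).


Left options: {-4, 8}, max = 8
Right options: {9, 10}, min = 9
All options are numbers and max(Left) < min(Right), so by the simplicity theorem the value is the simplest (earliest-born) number strictly between 8 and 9.
No integer lies strictly between 8 and 9, so the value is the dyadic rational m/2^k in the interval with the smallest k (then m odd); search k = 1, 2, ...:
Denominator 2: 17/2 lies strictly between 8 and 9 -- found.
The simplest number in the interval is 17/2.
Game value = 17/2

17/2


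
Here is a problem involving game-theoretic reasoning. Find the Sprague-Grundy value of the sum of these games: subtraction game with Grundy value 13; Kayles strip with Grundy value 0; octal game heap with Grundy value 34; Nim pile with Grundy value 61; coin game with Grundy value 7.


By the Sprague-Grundy theorem, the Grundy value of a sum of games is the XOR of individual Grundy values.
subtraction game: Grundy value = 13. Running XOR: 0 XOR 13 = 13
Kayles strip: Grundy value = 0. Running XOR: 13 XOR 0 = 13
octal game heap: Grundy value = 34. Running XOR: 13 XOR 34 = 47
Nim pile: Grundy value = 61. Running XOR: 47 XOR 61 = 18
coin game: Grundy value = 7. Running XOR: 18 XOR 7 = 21
The combined Grundy value is 21.

21


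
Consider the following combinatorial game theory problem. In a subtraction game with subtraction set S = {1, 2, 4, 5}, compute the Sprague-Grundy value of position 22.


The subtraction set is S = {1, 2, 4, 5}.
G(k) = mex{ G(k - s) : s in S, s <= k }. We compute iteratively: G(0) = 0.
G(1) = mex({0}) = 1
G(2) = mex({0, 1}) = 2
G(3) = mex({1, 2}) = 0
G(4) = mex({0, 2}) = 1
G(5) = mex({0, 1}) = 2
G(6) = mex({1, 2}) = 0
G(7) = mex({0, 2}) = 1
Observe that G(3)..G(7) = 0, 1, 2, 0, 1 repeats G(0)..G(4) = 0, 1, 2, 0, 1.
For k >= max(S) = 5, G(k) is determined by the previous 5 values G(k-5)..G(k-1); a window of 5 consecutive values has recurred shifted by 3, so by induction G(k + 3) = G(k) for all k >= 0: the sequence is periodic from the start with period 3.
One period: G(0..2) = 0, 1, 2.
22 mod 3 = 1, so G(22) = G(1) = 1.

1


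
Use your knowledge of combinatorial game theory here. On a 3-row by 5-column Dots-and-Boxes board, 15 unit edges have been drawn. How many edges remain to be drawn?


Grid: 3 x 5 boxes, i.e. 4 rows and 6 columns of dots.
Horizontal edges: (rows + 1) * cols = 4 * 5 = 20
Vertical edges: rows * (cols + 1) = 3 * 6 = 18
Total edges: 20 + 18 = 38
Edges drawn: 15
Remaining: 38 - 15 = 23

23


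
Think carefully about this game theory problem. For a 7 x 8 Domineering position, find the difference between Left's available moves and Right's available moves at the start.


Board is 7 x 8 (rows x cols).
Left (vertical) placements: (rows-1) * cols = 6 * 8 = 48
Right (horizontal) placements: rows * (cols-1) = 7 * 7 = 49
Advantage = Left - Right = 48 - 49 = -1

-1


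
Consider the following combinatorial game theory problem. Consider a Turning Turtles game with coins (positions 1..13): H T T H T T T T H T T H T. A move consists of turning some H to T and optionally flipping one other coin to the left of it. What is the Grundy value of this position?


Coins: H T T H T T T T H T T H T
Key fact: a single head at position k behaves exactly like a Nim heap of size k (turning it to T and optionally flipping a coin at j < k corresponds to moving the heap from k to j, or to 0), and heads combine as a disjunctive sum (two heads at the same place would cancel, matching j XOR j = 0). So the Nim-value is the XOR of the 1-indexed positions of the heads.
Face-up positions (1-indexed): [1, 4, 9, 12]
XOR 0 with 1: 0 XOR 1 = 1
XOR 1 with 4: 1 XOR 4 = 5
XOR 5 with 9: 5 XOR 9 = 12
XOR 12 with 12: 12 XOR 12 = 0
Nim-value = 0

0


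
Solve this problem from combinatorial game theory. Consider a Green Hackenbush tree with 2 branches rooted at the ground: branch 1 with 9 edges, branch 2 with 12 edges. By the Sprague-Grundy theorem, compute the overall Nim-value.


The tree has 2 branches from the ground vertex.
In Green Hackenbush, the Nim-value of a simple path of length k is k.
Branch 1: length 9, Nim-value = 9
Branch 2: length 12, Nim-value = 12
Total Nim-value = XOR of all branch values:
0 XOR 9 = 9
9 XOR 12 = 5
Nim-value of the tree = 5

5


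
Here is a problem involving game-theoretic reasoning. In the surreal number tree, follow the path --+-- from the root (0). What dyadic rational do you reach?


Sign expansion: --+--
Rule: track bounds (lo, hi), initially (-inf, +inf). On '+', the current value becomes lo and we move to the simplest number in (value, hi): value + 1 if hi = +inf, otherwise the midpoint (value + hi)/2. On '-', the current value becomes hi and we move to value - 1 if lo = -inf, otherwise the midpoint (lo + value)/2.
Start at 0.
Step 1: sign = -, move left. Bounds: (-inf, 0). Value = -1
Step 2: sign = -, move left. Bounds: (-inf, -1). Value = -2
Step 3: sign = +, move right. Bounds: (-2, -1). Value = -3/2
Step 4: sign = -, move left. Bounds: (-2, -3/2). Value = -7/4
Step 5: sign = -, move left. Bounds: (-2, -7/4). Value = -15/8
The surreal number with sign expansion --+-- is -15/8.

-15/8
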